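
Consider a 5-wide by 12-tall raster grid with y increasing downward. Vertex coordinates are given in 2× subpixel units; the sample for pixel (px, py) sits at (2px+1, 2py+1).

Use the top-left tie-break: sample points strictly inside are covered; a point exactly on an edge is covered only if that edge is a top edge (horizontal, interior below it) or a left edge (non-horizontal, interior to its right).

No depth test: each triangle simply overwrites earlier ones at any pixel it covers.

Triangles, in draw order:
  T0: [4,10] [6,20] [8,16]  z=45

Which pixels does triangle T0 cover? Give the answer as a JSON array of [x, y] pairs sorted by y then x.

T0:
  2·area = 28  (B↔C swapped to make it positive)
  edge (4, 10)→(8, 16): d=(4,6) right/bottom  bias=-1
  edge (8, 16)→(6, 20): d=(-2,4) right/bottom  bias=-1
  edge (6, 20)→(4, 10): d=(-2,-10) top-left  bias=+0
    (1,2)@(3, 5): e=[-14,42,0] → ·  [on edge]
    (2,6)@(5, 13): e=[6,18,4] → #
    (3,6)@(7, 13): e=[-6,10,24] → ·
    (2,7)@(5, 15): e=[14,14,0] → #  [on edge]
    (3,7)@(7, 15): e=[2,6,20] → #
    (4,7)@(9, 15): e=[-10,-2,40] → ·
    (2,8)@(5, 17): e=[22,10,-4] → ·
    (3,8)@(7, 17): e=[10,2,16] → #
    (4,8)@(9, 17): e=[-2,-6,36] → ·
    (3,9)@(7, 19): e=[18,-2,12] → ·
  covered (4 px):
    · · · · ·
    · · · · ·
    · · · · ·
    · · · · ·
    · · · · ·
    · · · · ·
    · · # · ·
    · · # # ·
    · · · # ·
    · · · · ·
    · · · · ·
    · · · · ·

Answer: [[2,6],[2,7],[3,7],[3,8]]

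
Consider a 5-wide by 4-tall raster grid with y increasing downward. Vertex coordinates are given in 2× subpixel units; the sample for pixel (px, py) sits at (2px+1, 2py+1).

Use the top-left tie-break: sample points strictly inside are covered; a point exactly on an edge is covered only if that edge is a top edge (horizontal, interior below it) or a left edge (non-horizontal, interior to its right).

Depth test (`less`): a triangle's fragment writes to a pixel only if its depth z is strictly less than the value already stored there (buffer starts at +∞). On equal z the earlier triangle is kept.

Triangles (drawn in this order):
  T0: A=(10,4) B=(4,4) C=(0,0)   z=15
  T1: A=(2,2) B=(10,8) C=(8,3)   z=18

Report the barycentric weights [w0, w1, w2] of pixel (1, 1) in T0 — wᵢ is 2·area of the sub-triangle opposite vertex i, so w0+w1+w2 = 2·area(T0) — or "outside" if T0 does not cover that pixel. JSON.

T0:
  2·area = 24
  edge (10, 4)→(4, 4): d=(-6,0) right/bottom  bias=-1
  edge (4, 4)→(0, 0): d=(-4,-4) top-left  bias=+0
  edge (0, 0)→(10, 4): d=(10,4) right/bottom  bias=-1
    (0,0)@(1, 1): e=[18,0,6] → █  [on edge]
    (1,0)@(3, 1): e=[18,8,-2] → ·
    (0,1)@(1, 3): e=[6,-8,26] → ·
    (1,1)@(3, 3): e=[6,0,18] → █  [on edge]
    (2,1)@(5, 3): e=[6,8,10] → █
    (3,1)@(7, 3): e=[6,16,2] → █
    (4,1)@(9, 3): e=[6,24,-6] → ·
    (1,2)@(3, 5): e=[-6,-8,38] → ·
    (2,2)@(5, 5): e=[-6,0,30] → ·  [on edge]
    (3,2)@(7, 5): e=[-6,8,22] → ·
    (3,3)@(7, 7): e=[-18,0,42] → ·  [on edge]
  covered (4 px):
    █ · · · ·
    · █ █ █ ·
    · · · · ·
    · · · · ·
T1:
  2·area = 28  (B↔C swapped to make it positive)
  edge (2, 2)→(8, 3): d=(6,1) right/bottom  bias=-1
  edge (8, 3)→(10, 8): d=(2,5) right/bottom  bias=-1
  edge (10, 8)→(2, 2): d=(-8,-6) top-left  bias=+0
    (2,1)@(5, 3): e=[3,15,10] → █
    (3,1)@(7, 3): e=[1,5,22] → █
    (4,1)@(9, 3): e=[-1,-5,34] → ·
    (2,2)@(5, 5): e=[15,19,-6] → ·
    (3,2)@(7, 5): e=[13,9,6] → █
    (4,2)@(9, 5): e=[11,-1,18] → ·
    (3,3)@(7, 7): e=[25,13,-10] → ·
    (4,3)@(9, 7): e=[23,3,2] → █
  covered (4 px):
    · · · · ·
    · · █ █ ·
    · · · █ ·
    · · · · █

Result: [0,18,6]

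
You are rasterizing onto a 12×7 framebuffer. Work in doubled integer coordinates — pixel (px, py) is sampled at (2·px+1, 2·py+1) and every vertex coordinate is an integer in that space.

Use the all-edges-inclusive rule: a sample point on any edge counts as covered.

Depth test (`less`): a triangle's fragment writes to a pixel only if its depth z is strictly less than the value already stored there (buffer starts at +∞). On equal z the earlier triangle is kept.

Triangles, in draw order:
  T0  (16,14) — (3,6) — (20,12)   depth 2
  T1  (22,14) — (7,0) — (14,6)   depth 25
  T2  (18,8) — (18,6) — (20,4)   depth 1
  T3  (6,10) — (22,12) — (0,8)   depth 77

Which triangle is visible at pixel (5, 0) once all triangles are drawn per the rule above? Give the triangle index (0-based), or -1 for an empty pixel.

T0:
  2·area = 58
  edge (16, 14)→(3, 6): d=(-13,-8) inclusive
  edge (3, 6)→(20, 12): d=(17,6) inclusive
  edge (20, 12)→(16, 14): d=(-4,2) inclusive
    (2,3)@(5, 7): e=[3,5,50] → █
    (3,3)@(7, 7): e=[19,-7,46] → ·
    (2,4)@(5, 9): e=[-23,39,42] → ·
    (4,4)@(9, 9): e=[9,15,34] → █
    (5,4)@(11, 9): e=[25,3,30] → █
    (6,4)@(13, 9): e=[41,-9,26] → ·
    (4,5)@(9, 11): e=[-17,49,26] → ·
    (5,5)@(11, 11): e=[-1,37,22] → ·
    (6,5)@(13, 11): e=[15,25,18] → █
    (7,5)@(15, 11): e=[31,13,14] → █
    (8,5)@(17, 11): e=[47,1,10] → █
    (9,5)@(19, 11): e=[63,-11,6] → ·
  covered (8 px):
    · · · · · · · · · · · ·
    · · · · · · · · · · · ·
    · · · · · · · · · · · ·
    · · █ · · · · · · · · ·
    · · · · █ █ · · · · · ·
    · · · · · · █ █ █ · · ·
    · · · · · · · █ █ · · ·
T1:
  2·area = 8
  edge (22, 14)→(7, 0): d=(-15,-14) inclusive
  edge (7, 0)→(14, 6): d=(7,6) inclusive
  edge (14, 6)→(22, 14): d=(8,8) inclusive
    (4,0)@(9, 1): e=[13,-5,0] → ·  [on edge]
    (5,1)@(11, 3): e=[11,-3,0] → ·  [on edge]
    (6,2)@(13, 5): e=[9,-1,0] → ·  [on edge]
    (7,3)@(15, 7): e=[7,1,0] → █  [on edge]
    (8,3)@(17, 7): e=[35,-11,-16] → ·
    (7,4)@(15, 9): e=[-23,15,16] → ·
    (8,4)@(17, 9): e=[5,3,0] → █  [on edge]
    (9,4)@(19, 9): e=[33,-9,-16] → ·
    (8,5)@(17, 11): e=[-25,17,16] → ·
    (9,5)@(19, 11): e=[3,5,0] → █  [on edge]
    (10,5)@(21, 11): e=[31,-7,-16] → ·
    (9,6)@(19, 13): e=[-27,19,16] → ·
    (10,6)@(21, 13): e=[1,7,0] → █  [on edge]
  covered (4 px):
    · · · · · · · · · · · ·
    · · · · · · · · · · · ·
    · · · · · · · · · · · ·
    · · · · · · · █ · · · ·
    · · · · · · · · █ · · ·
    · · · · · · · · · █ · ·
    · · · · · · · · · · █ ·
T2:
  2·area = 4
  edge (18, 8)→(18, 6): d=(0,-2) inclusive
  edge (18, 6)→(20, 4): d=(2,-2) inclusive
  edge (20, 4)→(18, 8): d=(-2,4) inclusive
    (11,0)@(23, 1): e=[10,0,-6] → ·  [on edge]
    (10,1)@(21, 3): e=[6,0,-2] → ·  [on edge]
    (9,2)@(19, 5): e=[2,0,2] → █  [on edge]
    (10,2)@(21, 5): e=[6,4,-6] → ·
    (8,3)@(17, 7): e=[-2,0,6] → ·  [on edge]
    (9,3)@(19, 7): e=[2,4,-2] → ·
    (7,4)@(15, 9): e=[-6,0,10] → ·  [on edge]
    (6,5)@(13, 11): e=[-10,0,14] → ·  [on edge]
    (5,6)@(11, 13): e=[-14,0,18] → ·  [on edge]
  covered (1 px):
    · · · · · · · · · · · ·
    · · · · · · · · · · · ·
    · · · · · · · · · █ · ·
    · · · · · · · · · · · ·
    · · · · · · · · · · · ·
    · · · · · · · · · · · ·
    · · · · · · · · · · · ·
T3:
  2·area = 20  (B↔C swapped to make it positive)
  edge (6, 10)→(0, 8): d=(-6,-2) inclusive
  edge (0, 8)→(22, 12): d=(22,4) inclusive
  edge (22, 12)→(6, 10): d=(-16,-2) inclusive
    (1,4)@(3, 9): e=[0,10,10] → █  [on edge]
    (2,4)@(5, 9): e=[4,2,14] → █
    (3,4)@(7, 9): e=[8,-6,18] → ·
    (1,5)@(3, 11): e=[-12,54,-22] → ·
    (2,5)@(5, 11): e=[-8,46,-18] → ·
    (4,5)@(9, 11): e=[0,30,-10] → ·  [on edge]
    (7,5)@(15, 11): e=[12,6,2] → █
    (8,5)@(17, 11): e=[16,-2,6] → ·
    (7,6)@(15, 13): e=[0,50,-30] → ·  [on edge]
  covered (3 px):
    · · · · · · · · · · · ·
    · · · · · · · · · · · ·
    · · · · · · · · · · · ·
    · · · · · · · · · · · ·
    · █ █ · · · · · · · · ·
    · · · · · · · █ · · · ·
    · · · · · · · · · · · ·

Z-buffer (winner per pixel, '.' = empty):
  . . . . . . . . . . . .
  . . . . . . . . . . . .
  . . . . . . . . . 2 . .
  . . 0 . . . . 1 . . . .
  . 3 3 . 0 0 . . 1 . . .
  . . . . . . 0 0 0 1 . .
  . . . . . . . 0 0 . 1 .

Result: -1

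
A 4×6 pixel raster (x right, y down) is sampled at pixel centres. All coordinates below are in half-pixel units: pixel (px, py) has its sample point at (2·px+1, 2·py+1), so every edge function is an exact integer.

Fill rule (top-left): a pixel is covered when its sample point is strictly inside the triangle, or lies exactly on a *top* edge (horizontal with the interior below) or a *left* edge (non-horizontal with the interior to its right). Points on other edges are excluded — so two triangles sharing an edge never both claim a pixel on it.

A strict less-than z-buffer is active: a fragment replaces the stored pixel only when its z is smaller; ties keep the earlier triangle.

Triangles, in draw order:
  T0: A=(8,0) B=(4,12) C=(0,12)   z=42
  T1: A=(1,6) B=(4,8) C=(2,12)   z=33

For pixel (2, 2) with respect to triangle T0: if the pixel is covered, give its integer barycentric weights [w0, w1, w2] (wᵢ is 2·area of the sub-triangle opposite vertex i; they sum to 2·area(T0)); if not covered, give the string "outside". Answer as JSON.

T0:
  2·area = 48
  edge (8, 0)→(4, 12): d=(-4,12) right/bottom  bias=-1
  edge (4, 12)→(0, 12): d=(-4,0) right/bottom  bias=-1
  edge (0, 12)→(8, 0): d=(8,-12) top-left  bias=+0
    (3,1)@(7, 3): e=[0,36,12] → ·  [on edge]
    (2,2)@(5, 5): e=[16,28,4] → █
    (3,2)@(7, 5): e=[-8,28,28] → ·
    (2,3)@(5, 7): e=[8,20,20] → █
    (3,3)@(7, 7): e=[-16,20,44] → ·
    (1,4)@(3, 9): e=[24,12,12] → █
    (2,4)@(5, 9): e=[0,12,36] → ·  [on edge]
    (0,5)@(1, 11): e=[40,4,4] → █
    (2,5)@(5, 11): e=[-8,4,52] → ·
  covered (5 px):
    · · · ·
    · · · ·
    · · █ ·
    · · █ ·
    · █ · ·
    █ █ · ·
T1:
  2·area = 16
  edge (1, 6)→(4, 8): d=(3,2) right/bottom  bias=-1
  edge (4, 8)→(2, 12): d=(-2,4) right/bottom  bias=-1
  edge (2, 12)→(1, 6): d=(-1,-6) top-left  bias=+0
    (1,4)@(3, 9): e=[5,2,9] → █
    (2,4)@(5, 9): e=[1,-6,21] → ·
    (1,5)@(3, 11): e=[11,-2,7] → ·
  covered (1 px):
    · · · ·
    · · · ·
    · · · ·
    · · · ·
    · █ · ·
    · · · ·

Result: [28,4,16]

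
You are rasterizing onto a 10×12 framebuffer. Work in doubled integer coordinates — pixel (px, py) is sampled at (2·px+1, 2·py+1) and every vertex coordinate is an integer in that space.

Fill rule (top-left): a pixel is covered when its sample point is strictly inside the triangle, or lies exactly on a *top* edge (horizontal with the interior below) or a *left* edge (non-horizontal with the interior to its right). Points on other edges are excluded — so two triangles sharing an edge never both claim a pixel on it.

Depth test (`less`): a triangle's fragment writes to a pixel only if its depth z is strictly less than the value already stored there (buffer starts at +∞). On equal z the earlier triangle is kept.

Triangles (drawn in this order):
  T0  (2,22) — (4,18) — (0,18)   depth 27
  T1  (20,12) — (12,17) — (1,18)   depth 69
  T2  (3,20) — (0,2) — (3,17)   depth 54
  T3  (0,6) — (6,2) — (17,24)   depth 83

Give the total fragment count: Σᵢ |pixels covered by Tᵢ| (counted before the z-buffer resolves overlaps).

T0:
  2·area = 16  (B↔C swapped to make it positive)
  edge (2, 22)→(0, 18): d=(-2,-4) top-left  bias=+0
  edge (0, 18)→(4, 18): d=(4,0) top-left  bias=+0
  edge (4, 18)→(2, 22): d=(-2,4) right/bottom  bias=-1
    (0,9)@(1, 19): e=[2,4,10] → X
    (1,9)@(3, 19): e=[10,4,2] → X
    (2,9)@(5, 19): e=[18,4,-6] → .
    (0,10)@(1, 21): e=[-2,12,6] → .
    (1,10)@(3, 21): e=[6,12,-2] → .
  covered (2 px):
    . . . . . . . . . .
    . . . . . . . . . .
    . . . . . . . . . .
    . . . . . . . . . .
    . . . . . . . . . .
    . . . . . . . . . .
    . . . . . . . . . .
    . . . . . . . . . .
    . . . . . . . . . .
    X X . . . . . . . .
    . . . . . . . . . .
    . . . . . . . . . .
T1:
  2·area = 47
  edge (20, 12)→(12, 17): d=(-8,5) right/bottom  bias=-1
  edge (12, 17)→(1, 18): d=(-11,1) right/bottom  bias=-1
  edge (1, 18)→(20, 12): d=(19,-6) top-left  bias=+0
    (8,6)@(17, 13): e=[7,39,1] → X
    (9,6)@(19, 13): e=[-3,37,13] → .
    (5,7)@(11, 15): e=[21,23,3] → X
    (6,7)@(13, 15): e=[11,21,15] → X
    (7,7)@(15, 15): e=[1,19,27] → X
    (8,7)@(17, 15): e=[-9,17,39] → .
    (2,8)@(5, 17): e=[35,7,5] → X
    (3,8)@(7, 17): e=[25,5,17] → X
    (4,8)@(9, 17): e=[15,3,29] → X
    (6,8)@(13, 17): e=[-5,-1,53] → .
    (7,8)@(15, 17): e=[-15,-3,65] → .
    (2,9)@(5, 19): e=[19,-15,43] → .
  covered (8 px):
    . . . . . . . . . .
    . . . . . . . . . .
    . . . . . . . . . .
    . . . . . . . . . .
    . . . . . . . . . .
    . . . . . . . . . .
    . . . . . . . . X .
    . . . . . X X X . .
    . . X X X X . . . .
    . . . . . . . . . .
    . . . . . . . . . .
    . . . . . . . . . .
T2:
  2·area = 9
  edge (3, 20)→(0, 2): d=(-3,-18) top-left  bias=+0
  edge (0, 2)→(3, 17): d=(3,15) right/bottom  bias=-1
  edge (3, 17)→(3, 20): d=(0,3) right/bottom  bias=-1
    (1,0)@(3, 1): e=[57,-48,0] → .  [on edge]
    (1,1)@(3, 3): e=[51,-42,0] → .  [on edge]
    (1,2)@(3, 5): e=[45,-36,0] → .  [on edge]
    (0,3)@(1, 7): e=[3,0,6] → .  [on edge]
    (1,3)@(3, 7): e=[39,-30,0] → .  [on edge]
    (1,4)@(3, 9): e=[33,-24,0] → .  [on edge]
    (1,5)@(3, 11): e=[27,-18,0] → .  [on edge]
    (1,6)@(3, 13): e=[21,-12,0] → .  [on edge]
    (1,7)@(3, 15): e=[15,-6,0] → .  [on edge]
    (1,8)@(3, 17): e=[9,0,0] → .  [on edge]
    (1,9)@(3, 19): e=[3,6,0] → .  [on edge]
    (1,10)@(3, 21): e=[-3,12,0] → .  [on edge]
    (1,11)@(3, 23): e=[-9,18,0] → .  [on edge]
  covered (0 px):
    . . . . . . . . . .
    . . . . . . . . . .
    . . . . . . . . . .
    . . . . . . . . . .
    . . . . . . . . . .
    . . . . . . . . . .
    . . . . . . . . . .
    . . . . . . . . . .
    . . . . . . . . . .
    . . . . . . . . . .
    . . . . . . . . . .
    . . . . . . . . . .
T3:
  2·area = 176
  edge (0, 6)→(6, 2): d=(6,-4) top-left  bias=+0
  edge (6, 2)→(17, 24): d=(11,22) right/bottom  bias=-1
  edge (17, 24)→(0, 6): d=(-17,-18) top-left  bias=+0
    (2,1)@(5, 3): e=[2,33,141] → X
    (3,1)@(7, 3): e=[10,-11,177] → .
    (1,2)@(3, 5): e=[6,99,71] → X
    (3,2)@(7, 5): e=[22,11,143] → X
    (4,2)@(9, 5): e=[30,-33,179] → .
    (0,3)@(1, 7): e=[10,165,1] → X
    (4,3)@(9, 7): e=[42,-11,145] → .
    (0,4)@(1, 9): e=[22,187,-33] → .
    (1,4)@(3, 9): e=[30,143,3] → X
    (4,4)@(9, 9): e=[54,11,111] → X
    (5,4)@(11, 9): e=[62,-33,147] → .
    (1,5)@(3, 11): e=[42,165,-31] → .
  covered (24 px):
    . . . . . . . . . .
    . . X . . . . . . .
    . X X X . . . . . .
    X X X X . . . . . .
    . X X X X . . . . .
    . . X X X . . . . .
    . . . X X X . . . .
    . . . . X X . . . .
    . . . . . X X . . .
    . . . . . . X . . .
    . . . . . . . X . .
    . . . . . . . . . .

Answer: 34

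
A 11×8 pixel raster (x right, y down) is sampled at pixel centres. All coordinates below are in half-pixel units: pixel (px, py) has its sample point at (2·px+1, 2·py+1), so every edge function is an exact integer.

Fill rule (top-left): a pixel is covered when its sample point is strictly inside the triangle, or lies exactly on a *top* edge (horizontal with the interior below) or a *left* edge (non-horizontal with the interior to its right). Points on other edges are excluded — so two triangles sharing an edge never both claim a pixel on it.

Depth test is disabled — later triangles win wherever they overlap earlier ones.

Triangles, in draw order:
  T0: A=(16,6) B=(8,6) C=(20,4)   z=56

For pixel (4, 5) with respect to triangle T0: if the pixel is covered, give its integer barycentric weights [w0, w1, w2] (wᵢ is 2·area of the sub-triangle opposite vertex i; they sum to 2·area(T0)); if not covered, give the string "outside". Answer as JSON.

T0:
  2·area = 16
  edge (16, 6)→(8, 6): d=(-8,0) right/bottom  bias=-1
  edge (8, 6)→(20, 4): d=(12,-2) top-left  bias=+0
  edge (20, 4)→(16, 6): d=(-4,2) right/bottom  bias=-1
    (7,2)@(15, 5): e=[8,2,6] → X
    (8,2)@(17, 5): e=[8,6,2] → X
    (9,2)@(19, 5): e=[8,10,-2] → .
    (7,3)@(15, 7): e=[-8,26,-2] → .
    (8,3)@(17, 7): e=[-8,30,-6] → .
  covered (2 px):
    . . . . . . . . . . .
    . . . . . . . . . . .
    . . . . . . . X X . .
    . . . . . . . . . . .
    . . . . . . . . . . .
    . . . . . . . . . . .
    . . . . . . . . . . .
    . . . . . . . . . . .

Final: "outside"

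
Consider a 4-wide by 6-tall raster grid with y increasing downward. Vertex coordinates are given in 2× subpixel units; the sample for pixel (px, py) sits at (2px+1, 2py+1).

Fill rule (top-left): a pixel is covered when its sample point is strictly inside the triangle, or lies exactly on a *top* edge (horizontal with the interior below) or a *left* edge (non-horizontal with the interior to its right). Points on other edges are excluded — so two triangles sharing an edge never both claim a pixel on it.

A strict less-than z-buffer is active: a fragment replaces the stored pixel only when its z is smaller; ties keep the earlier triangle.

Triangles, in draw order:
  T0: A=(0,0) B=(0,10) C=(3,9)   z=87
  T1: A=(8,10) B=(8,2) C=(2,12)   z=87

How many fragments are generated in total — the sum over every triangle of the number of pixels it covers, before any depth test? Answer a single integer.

T0:
  2·area = 30  (B↔C swapped to make it positive)
  edge (0, 0)→(3, 9): d=(3,9) right/bottom  bias=-1
  edge (3, 9)→(0, 10): d=(-3,1) right/bottom  bias=-1
  edge (0, 10)→(0, 0): d=(0,-10) top-left  bias=+0
    (0,1)@(1, 3): e=[0,20,10] → .  [on edge]
    (0,2)@(1, 5): e=[6,14,10] → X
    (1,2)@(3, 5): e=[-12,12,30] → .
    (0,3)@(1, 7): e=[12,8,10] → X
    (1,3)@(3, 7): e=[-6,6,30] → .
    (0,4)@(1, 9): e=[18,2,10] → X
    (1,4)@(3, 9): e=[0,0,30] → .  [on edge]
    (0,5)@(1, 11): e=[24,-4,10] → .
  covered (3 px):
    . . . .
    . . . .
    X . . .
    X . . .
    X . . .
    . . . .
T1:
  2·area = 48  (B↔C swapped to make it positive)
  edge (8, 10)→(2, 12): d=(-6,2) right/bottom  bias=-1
  edge (2, 12)→(8, 2): d=(6,-10) top-left  bias=+0
  edge (8, 2)→(8, 10): d=(0,8) right/bottom  bias=-1
    (3,2)@(7, 5): e=[32,8,8] → X
    (2,3)@(5, 7): e=[24,0,24] → X  [on edge]
    (2,4)@(5, 9): e=[12,12,24] → X
    (1,5)@(3, 11): e=[4,4,40] → X
    (2,5)@(5, 11): e=[0,24,24] → .  [on edge]
    (3,5)@(7, 11): e=[-4,44,8] → .
  covered (6 px):
    . . . .
    . . . .
    . . . X
    . . X X
    . . X X
    . X . .

Result: 9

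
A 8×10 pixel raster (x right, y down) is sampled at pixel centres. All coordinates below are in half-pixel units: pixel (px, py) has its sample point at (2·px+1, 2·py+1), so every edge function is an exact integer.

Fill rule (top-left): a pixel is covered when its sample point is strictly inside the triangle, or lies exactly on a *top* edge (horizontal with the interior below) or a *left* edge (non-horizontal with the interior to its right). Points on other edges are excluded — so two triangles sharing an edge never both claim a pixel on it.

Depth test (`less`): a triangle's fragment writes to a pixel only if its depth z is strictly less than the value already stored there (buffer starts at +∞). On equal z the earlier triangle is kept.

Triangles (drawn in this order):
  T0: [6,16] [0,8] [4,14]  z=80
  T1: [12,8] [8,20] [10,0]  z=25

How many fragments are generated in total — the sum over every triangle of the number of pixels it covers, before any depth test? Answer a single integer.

T0:
  2·area = 4  (B↔C swapped to make it positive)
  edge (6, 16)→(4, 14): d=(-2,-2) top-left  bias=+0
  edge (4, 14)→(0, 8): d=(-4,-6) top-left  bias=+0
  edge (0, 8)→(6, 16): d=(6,8) right/bottom  bias=-1
    (0,5)@(1, 11): e=[0,-6,10] → ·  [on edge]
    (1,6)@(3, 13): e=[0,-2,6] → ·  [on edge]
    (2,7)@(5, 15): e=[0,2,2] → #  [on edge]
    (3,7)@(7, 15): e=[4,14,-14] → ·
    (2,8)@(5, 17): e=[-4,-6,14] → ·
    (3,8)@(7, 17): e=[0,6,-2] → ·  [on edge]
    (4,9)@(9, 19): e=[0,10,-6] → ·  [on edge]
  covered (1 px):
    · · · · · · · ·
    · · · · · · · ·
    · · · · · · · ·
    · · · · · · · ·
    · · · · · · · ·
    · · · · · · · ·
    · · · · · · · ·
    · · # · · · · ·
    · · · · · · · ·
    · · · · · · · ·
T1:
  2·area = 56
  edge (12, 8)→(8, 20): d=(-4,12) right/bottom  bias=-1
  edge (8, 20)→(10, 0): d=(2,-20) top-left  bias=+0
  edge (10, 0)→(12, 8): d=(2,8) right/bottom  bias=-1
    (5,2)@(11, 5): e=[24,30,2] → #
    (6,2)@(13, 5): e=[0,70,-14] → ·  [on edge]
    (5,3)@(11, 7): e=[16,34,6] → #
    (6,3)@(13, 7): e=[-8,74,-10] → ·
    (5,4)@(11, 9): e=[8,38,10] → #
    (6,4)@(13, 9): e=[-16,78,-6] → ·
    (4,5)@(9, 11): e=[24,2,30] → #
    (5,5)@(11, 11): e=[0,42,14] → ·  [on edge]
    (4,6)@(9, 13): e=[16,6,34] → #
    (5,6)@(11, 13): e=[-8,46,18] → ·
    (4,7)@(9, 15): e=[8,10,38] → #
    (5,7)@(11, 15): e=[-16,50,22] → ·
    (4,8)@(9, 17): e=[0,14,42] → ·  [on edge]
  covered (6 px):
    · · · · · · · ·
    · · · · · · · ·
    · · · · · # · ·
    · · · · · # · ·
    · · · · · # · ·
    · · · · # · · ·
    · · · · # · · ·
    · · · · # · · ·
    · · · · · · · ·
    · · · · · · · ·

Answer: 7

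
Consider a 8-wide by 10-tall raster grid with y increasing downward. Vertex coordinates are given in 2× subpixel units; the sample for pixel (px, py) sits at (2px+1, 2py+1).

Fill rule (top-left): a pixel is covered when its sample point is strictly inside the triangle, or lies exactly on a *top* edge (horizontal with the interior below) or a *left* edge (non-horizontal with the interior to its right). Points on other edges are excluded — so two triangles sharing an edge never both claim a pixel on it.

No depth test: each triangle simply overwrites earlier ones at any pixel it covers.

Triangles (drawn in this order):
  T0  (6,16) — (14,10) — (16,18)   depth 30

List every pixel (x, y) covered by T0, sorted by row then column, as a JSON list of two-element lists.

T0:
  2·area = 76
  edge (6, 16)→(14, 10): d=(8,-6) top-left  bias=+0
  edge (14, 10)→(16, 18): d=(2,8) right/bottom  bias=-1
  edge (16, 18)→(6, 16): d=(-10,-2) top-left  bias=+0
    (6,5)@(13, 11): e=[2,10,64] → X
    (7,5)@(15, 11): e=[14,-6,68] → .
    (5,6)@(11, 13): e=[6,30,40] → X
    (7,6)@(15, 13): e=[30,-2,48] → .
    (0,7)@(1, 15): e=[-38,114,0] → .  [on edge]
    (4,7)@(9, 15): e=[10,50,16] → X
    (7,7)@(15, 15): e=[46,2,28] → X
    (4,8)@(9, 17): e=[26,54,-4] → .
    (5,8)@(11, 17): e=[38,38,0] → X  [on edge]
    (5,9)@(11, 19): e=[54,42,-20] → .
    (6,9)@(13, 19): e=[66,26,-16] → .
    (7,9)@(15, 19): e=[78,10,-12] → .
  covered (10 px):
    . . . . . . . .
    . . . . . . . .
    . . . . . . . .
    . . . . . . . .
    . . . . . . . .
    . . . . . . X .
    . . . . . X X .
    . . . . X X X X
    . . . . . X X X
    . . . . . . . .

Answer: [[6,5],[5,6],[6,6],[4,7],[5,7],[6,7],[7,7],[5,8],[6,8],[7,8]]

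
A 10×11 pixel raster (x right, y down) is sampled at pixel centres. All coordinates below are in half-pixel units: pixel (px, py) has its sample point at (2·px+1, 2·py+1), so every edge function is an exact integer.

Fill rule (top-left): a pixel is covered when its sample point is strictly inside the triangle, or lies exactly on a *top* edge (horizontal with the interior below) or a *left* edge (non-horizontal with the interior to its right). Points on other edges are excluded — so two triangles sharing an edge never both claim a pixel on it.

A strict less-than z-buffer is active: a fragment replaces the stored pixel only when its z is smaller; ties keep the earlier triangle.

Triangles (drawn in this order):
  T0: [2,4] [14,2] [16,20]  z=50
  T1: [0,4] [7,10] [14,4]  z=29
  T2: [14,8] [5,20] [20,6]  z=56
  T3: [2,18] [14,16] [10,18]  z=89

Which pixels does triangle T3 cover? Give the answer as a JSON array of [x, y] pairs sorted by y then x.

T0:
  2·area = 220
  edge (2, 4)→(14, 2): d=(12,-2) top-left  bias=+0
  edge (14, 2)→(16, 20): d=(2,18) right/bottom  bias=-1
  edge (16, 20)→(2, 4): d=(-14,-16) top-left  bias=+0
    (4,1)@(9, 3): e=[2,92,126] → █
    (5,1)@(11, 3): e=[6,56,158] → █
    (6,1)@(13, 3): e=[10,20,190] → █
    (7,1)@(15, 3): e=[14,-16,222] → ·
    (1,2)@(3, 5): e=[14,204,2] → █
    (2,2)@(5, 5): e=[18,168,34] → █
    (3,2)@(7, 5): e=[22,132,66] → █
    (7,2)@(15, 5): e=[38,-12,194] → ·
    (1,3)@(3, 7): e=[38,208,-26] → ·
    (2,3)@(5, 7): e=[42,172,6] → █
    (7,3)@(15, 7): e=[62,-8,166] → ·
    (2,4)@(5, 9): e=[66,176,-22] → ·
    (7,5)@(15, 11): e=[110,0,110] → ·  [on edge]
  covered (27 px):
    · · · · · · · · · ·
    · · · · █ █ █ · · ·
    · █ █ █ █ █ █ · · ·
    · · █ █ █ █ █ · · ·
    · · · █ █ █ █ · · ·
    · · · · █ █ █ · · ·
    · · · · · █ █ █ · ·
    · · · · · · █ █ · ·
    · · · · · · · █ · ·
    · · · · · · · · · ·
    · · · · · · · · · ·
T1:
  2·area = 84  (B↔C swapped to make it positive)
  edge (0, 4)→(14, 4): d=(14,0) top-left  bias=+0
  edge (14, 4)→(7, 10): d=(-7,6) right/bottom  bias=-1
  edge (7, 10)→(0, 4): d=(-7,-6) top-left  bias=+0
    (1,2)@(3, 5): e=[14,59,11] → █
    (2,2)@(5, 5): e=[14,47,23] → █
    (3,2)@(7, 5): e=[14,35,35] → █
    (4,2)@(9, 5): e=[14,23,47] → █
    (5,2)@(11, 5): e=[14,11,59] → █
    (6,2)@(13, 5): e=[14,-1,71] → ·
    (1,3)@(3, 7): e=[42,45,-3] → ·
    (2,3)@(5, 7): e=[42,33,9] → █
    (5,3)@(11, 7): e=[42,-3,45] → ·
    (2,4)@(5, 9): e=[70,19,-5] → ·
    (3,4)@(7, 9): e=[70,7,7] → █
    (4,4)@(9, 9): e=[70,-5,19] → ·
  covered (9 px):
    · · · · · · · · · ·
    · · · · · · · · · ·
    · █ █ █ █ █ · · · ·
    · · █ █ █ · · · · ·
    · · · █ · · · · · ·
    · · · · · · · · · ·
    · · · · · · · · · ·
    · · · · · · · · · ·
    · · · · · · · · · ·
    · · · · · · · · · ·
    · · · · · · · · · ·
T2:
  2·area = 54  (B↔C swapped to make it positive)
  edge (14, 8)→(20, 6): d=(6,-2) top-left  bias=+0
  edge (20, 6)→(5, 20): d=(-15,14) right/bottom  bias=-1
  edge (5, 20)→(14, 8): d=(9,-12) top-left  bias=+0
    (8,3)@(17, 7): e=[0,27,27] → █  [on edge]
    (9,3)@(19, 7): e=[4,-1,51] → ·
    (5,4)@(11, 9): e=[0,81,-27] → ·  [on edge]
    (7,4)@(15, 9): e=[8,25,21] → █
    (8,4)@(17, 9): e=[12,-3,45] → ·
    (2,5)@(5, 11): e=[0,135,-81] → ·  [on edge]
    (6,5)@(13, 11): e=[16,23,15] → █
    (7,5)@(15, 11): e=[20,-5,39] → ·
    (5,6)@(11, 13): e=[24,21,9] → █
    (6,6)@(13, 13): e=[28,-7,33] → ·
    (4,7)@(9, 15): e=[32,19,3] → █
    (5,7)@(11, 15): e=[36,-9,27] → ·
  covered (5 px):
    · · · · · · · · · ·
    · · · · · · · · · ·
    · · · · · · · · · ·
    · · · · · · · · █ ·
    · · · · · · · █ · ·
    · · · · · · █ · · ·
    · · · · · █ · · · ·
    · · · · █ · · · · ·
    · · · · · · · · · ·
    · · · · · · · · · ·
    · · · · · · · · · ·
T3:
  2·area = 16
  edge (2, 18)→(14, 16): d=(12,-2) top-left  bias=+0
  edge (14, 16)→(10, 18): d=(-4,2) right/bottom  bias=-1
  edge (10, 18)→(2, 18): d=(-8,0) right/bottom  bias=-1
    (4,8)@(9, 17): e=[2,6,8] → █
    (5,8)@(11, 17): e=[6,2,8] → █
    (6,8)@(13, 17): e=[10,-2,8] → ·
    (4,9)@(9, 19): e=[26,-2,-8] → ·
    (5,9)@(11, 19): e=[30,-6,-8] → ·
  covered (2 px):
    · · · · · · · · · ·
    · · · · · · · · · ·
    · · · · · · · · · ·
    · · · · · · · · · ·
    · · · · · · · · · ·
    · · · · · · · · · ·
    · · · · · · · · · ·
    · · · · · · · · · ·
    · · · · █ █ · · · ·
    · · · · · · · · · ·
    · · · · · · · · · ·

Result: [[4,8],[5,8]]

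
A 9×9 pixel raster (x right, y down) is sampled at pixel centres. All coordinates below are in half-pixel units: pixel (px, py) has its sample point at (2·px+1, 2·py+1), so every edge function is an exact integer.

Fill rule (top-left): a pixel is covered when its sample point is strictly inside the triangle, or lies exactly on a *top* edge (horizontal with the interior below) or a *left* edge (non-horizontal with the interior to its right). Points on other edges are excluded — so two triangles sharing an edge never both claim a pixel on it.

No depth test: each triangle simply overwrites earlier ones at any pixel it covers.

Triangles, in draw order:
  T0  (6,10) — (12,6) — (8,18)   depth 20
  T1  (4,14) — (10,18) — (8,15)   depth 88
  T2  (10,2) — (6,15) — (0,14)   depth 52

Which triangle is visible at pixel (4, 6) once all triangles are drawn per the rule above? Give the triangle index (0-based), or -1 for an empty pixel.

T0:
  2·area = 56
  edge (6, 10)→(12, 6): d=(6,-4) top-left  bias=+0
  edge (12, 6)→(8, 18): d=(-4,12) right/bottom  bias=-1
  edge (8, 18)→(6, 10): d=(-2,-8) top-left  bias=+0
    (6,1)@(13, 3): e=[-14,0,70] → ·  [on edge]
    (5,3)@(11, 7): e=[2,8,46] → #
    (6,3)@(13, 7): e=[10,-16,62] → ·
    (4,4)@(9, 9): e=[6,24,26] → #
    (5,4)@(11, 9): e=[14,0,42] → ·  [on edge]
    (3,5)@(7, 11): e=[10,40,6] → #
    (5,5)@(11, 11): e=[26,-8,38] → ·
    (3,6)@(7, 13): e=[22,32,2] → #
    (5,6)@(11, 13): e=[38,-16,34] → ·
    (3,7)@(7, 15): e=[34,24,-2] → ·
    (4,7)@(9, 15): e=[42,0,14] → ·  [on edge]
  covered (6 px):
    · · · · · · · · ·
    · · · · · · · · ·
    · · · · · · · · ·
    · · · · · # · · ·
    · · · · # · · · ·
    · · · # # · · · ·
    · · · # # · · · ·
    · · · · · · · · ·
    · · · · · · · · ·
T1:
  2·area = 10  (B↔C swapped to make it positive)
  edge (4, 14)→(8, 15): d=(4,1) right/bottom  bias=-1
  edge (8, 15)→(10, 18): d=(2,3) right/bottom  bias=-1
  edge (10, 18)→(4, 14): d=(-6,-4) top-left  bias=+0
    (3,7)@(7, 15): e=[1,3,6] → #
    (4,7)@(9, 15): e=[-1,-3,14] → ·
    (3,8)@(7, 17): e=[9,7,-6] → ·
    (4,8)@(9, 17): e=[7,1,2] → #
    (5,8)@(11, 17): e=[5,-5,10] → ·
  covered (2 px):
    · · · · · · · · ·
    · · · · · · · · ·
    · · · · · · · · ·
    · · · · · · · · ·
    · · · · · · · · ·
    · · · · · · · · ·
    · · · · · · · · ·
    · · · # · · · · ·
    · · · · # · · · ·
T2:
  2·area = 82
  edge (10, 2)→(6, 15): d=(-4,13) right/bottom  bias=-1
  edge (6, 15)→(0, 14): d=(-6,-1) top-left  bias=+0
  edge (0, 14)→(10, 2): d=(10,-12) top-left  bias=+0
    (4,2)@(9, 5): e=[1,63,18] → #
    (5,2)@(11, 5): e=[-25,65,42] → ·
    (3,3)@(7, 7): e=[19,49,14] → #
    (4,3)@(9, 7): e=[-7,51,38] → ·
    (2,4)@(5, 9): e=[37,35,10] → #
    (4,4)@(9, 9): e=[-15,39,58] → ·
    (1,5)@(3, 11): e=[55,21,6] → #
    (4,5)@(9, 11): e=[-23,27,78] → ·
    (0,6)@(1, 13): e=[73,7,2] → #
    (3,6)@(7, 13): e=[-5,13,74] → ·
    (0,7)@(1, 15): e=[65,-5,22] → ·
    (1,7)@(3, 15): e=[39,-3,46] → ·
  covered (10 px):
    · · · · · · · · ·
    · · · · · · · · ·
    · · · · # · · · ·
    · · · # · · · · ·
    · · # # · · · · ·
    · # # # · · · · ·
    # # # · · · · · ·
    · · · · · · · · ·
    · · · · · · · · ·

Z-buffer (winner per pixel, '.' = empty):
  . . . . . . . . .
  . . . . . . . . .
  . . . . 2 . . . .
  . . . 2 . 0 . . .
  . . 2 2 0 . . . .
  . 2 2 2 0 . . . .
  2 2 2 0 0 . . . .
  . . . 1 . . . . .
  . . . . 1 . . . .

Final: 0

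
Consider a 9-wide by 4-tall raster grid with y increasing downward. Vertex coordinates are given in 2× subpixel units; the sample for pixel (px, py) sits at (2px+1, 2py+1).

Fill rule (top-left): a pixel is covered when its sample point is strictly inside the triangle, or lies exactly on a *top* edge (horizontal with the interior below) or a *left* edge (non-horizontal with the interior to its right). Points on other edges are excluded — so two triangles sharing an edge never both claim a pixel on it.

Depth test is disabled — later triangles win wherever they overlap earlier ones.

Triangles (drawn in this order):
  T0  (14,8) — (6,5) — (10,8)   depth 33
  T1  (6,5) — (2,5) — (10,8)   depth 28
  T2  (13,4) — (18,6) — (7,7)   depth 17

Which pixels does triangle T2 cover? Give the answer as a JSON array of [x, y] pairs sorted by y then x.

T0:
  2·area = 12  (B↔C swapped to make it positive)
  edge (14, 8)→(10, 8): d=(-4,0) right/bottom  bias=-1
  edge (10, 8)→(6, 5): d=(-4,-3) top-left  bias=+0
  edge (6, 5)→(14, 8): d=(8,3) right/bottom  bias=-1
    (4,3)@(9, 7): e=[4,1,7] → █
    (5,3)@(11, 7): e=[4,7,1] → █
    (6,3)@(13, 7): e=[4,13,-5] → ·
  covered (2 px):
    · · · · · · · · ·
    · · · · · · · · ·
    · · · · · · · · ·
    · · · · █ █ · · ·
T1:
  2·area = 12  (B↔C swapped to make it positive)
  edge (6, 5)→(10, 8): d=(4,3) right/bottom  bias=-1
  edge (10, 8)→(2, 5): d=(-8,-3) top-left  bias=+0
  edge (2, 5)→(6, 5): d=(4,0) top-left  bias=+0
    (0,2)@(1, 5): e=[15,-3,0] → ·  [on edge]
    (1,2)@(3, 5): e=[9,3,0] → █  [on edge]
    (2,2)@(5, 5): e=[3,9,0] → █  [on edge]
    (3,2)@(7, 5): e=[-3,15,0] → ·  [on edge]
    (4,2)@(9, 5): e=[-9,21,0] → ·  [on edge]
    (5,2)@(11, 5): e=[-15,27,0] → ·  [on edge]
    (6,2)@(13, 5): e=[-21,33,0] → ·  [on edge]
    (7,2)@(15, 5): e=[-27,39,0] → ·  [on edge]
    (8,2)@(17, 5): e=[-33,45,0] → ·  [on edge]
    (1,3)@(3, 7): e=[17,-13,8] → ·
    (2,3)@(5, 7): e=[11,-7,8] → ·
  covered (2 px):
    · · · · · · · · ·
    · · · · · · · · ·
    · █ █ · · · · · ·
    · · · · · · · · ·
T2:
  2·area = 27
  edge (13, 4)→(18, 6): d=(5,2) right/bottom  bias=-1
  edge (18, 6)→(7, 7): d=(-11,1) right/bottom  bias=-1
  edge (7, 7)→(13, 4): d=(6,-3) top-left  bias=+0
    (7,1)@(15, 3): e=[-9,36,0] → ·  [on edge]
    (5,2)@(11, 5): e=[9,18,0] → █  [on edge]
    (6,2)@(13, 5): e=[5,16,6] → █
    (7,2)@(15, 5): e=[1,14,12] → █
    (8,2)@(17, 5): e=[-3,12,18] → ·
    (3,3)@(7, 7): e=[27,0,0] → ·  [on edge]
    (5,3)@(11, 7): e=[19,-4,12] → ·
    (6,3)@(13, 7): e=[15,-6,18] → ·
    (7,3)@(15, 7): e=[11,-8,24] → ·
  covered (3 px):
    · · · · · · · · ·
    · · · · · · · · ·
    · · · · · █ █ █ ·
    · · · · · · · · ·

Answer: [[5,2],[6,2],[7,2]]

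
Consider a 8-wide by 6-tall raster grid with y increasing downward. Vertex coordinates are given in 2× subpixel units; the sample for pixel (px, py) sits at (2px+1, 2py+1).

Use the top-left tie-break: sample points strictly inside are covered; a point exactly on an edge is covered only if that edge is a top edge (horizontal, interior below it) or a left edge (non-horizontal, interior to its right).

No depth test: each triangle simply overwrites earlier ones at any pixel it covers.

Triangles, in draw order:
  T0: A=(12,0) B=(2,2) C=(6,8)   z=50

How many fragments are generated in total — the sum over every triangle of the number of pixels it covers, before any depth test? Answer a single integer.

T0:
  2·area = 68  (B↔C swapped to make it positive)
  edge (12, 0)→(6, 8): d=(-6,8) right/bottom  bias=-1
  edge (6, 8)→(2, 2): d=(-4,-6) top-left  bias=+0
  edge (2, 2)→(12, 0): d=(10,-2) top-left  bias=+0
    (3,0)@(7, 1): e=[34,34,0] → █  [on edge]
    (4,0)@(9, 1): e=[18,46,4] → █
    (5,0)@(11, 1): e=[2,58,8] → █
    (6,0)@(13, 1): e=[-14,70,12] → ·
    (1,1)@(3, 3): e=[54,2,12] → █
    (2,1)@(5, 3): e=[38,14,16] → █
    (5,1)@(11, 3): e=[-10,50,28] → ·
    (1,2)@(3, 5): e=[42,-6,32] → ·
    (2,2)@(5, 5): e=[26,6,36] → █
    (4,2)@(9, 5): e=[-6,30,44] → ·
    (2,3)@(5, 7): e=[14,-2,56] → ·
    (3,3)@(7, 7): e=[-2,10,60] → ·
  covered (9 px):
    · · · █ █ █ · ·
    · █ █ █ █ · · ·
    · · █ █ · · · ·
    · · · · · · · ·
    · · · · · · · ·
    · · · · · · · ·

Answer: 9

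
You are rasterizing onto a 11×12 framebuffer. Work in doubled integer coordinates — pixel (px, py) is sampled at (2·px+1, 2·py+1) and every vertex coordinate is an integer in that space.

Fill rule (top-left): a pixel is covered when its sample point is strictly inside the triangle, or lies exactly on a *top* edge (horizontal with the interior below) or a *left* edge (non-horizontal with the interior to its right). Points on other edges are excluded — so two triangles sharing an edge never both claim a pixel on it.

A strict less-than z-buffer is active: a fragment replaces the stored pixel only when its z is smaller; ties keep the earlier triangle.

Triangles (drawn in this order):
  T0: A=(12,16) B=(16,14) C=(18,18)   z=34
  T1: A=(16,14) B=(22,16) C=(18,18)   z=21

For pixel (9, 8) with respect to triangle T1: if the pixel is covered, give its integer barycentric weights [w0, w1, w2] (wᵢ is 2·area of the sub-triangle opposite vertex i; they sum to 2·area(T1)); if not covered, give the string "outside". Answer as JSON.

T0:
  2·area = 20
  edge (12, 16)→(16, 14): d=(4,-2) top-left  bias=+0
  edge (16, 14)→(18, 18): d=(2,4) right/bottom  bias=-1
  edge (18, 18)→(12, 16): d=(-6,-2) top-left  bias=+0
    (1,6)@(3, 13): e=[-30,50,0] → ·  [on edge]
    (4,7)@(9, 15): e=[-10,30,0] → ·  [on edge]
    (7,7)@(15, 15): e=[2,6,12] → #
    (8,7)@(17, 15): e=[6,-2,16] → ·
    (7,8)@(15, 17): e=[10,10,0] → #  [on edge]
    (8,8)@(17, 17): e=[14,2,4] → #
    (9,8)@(19, 17): e=[18,-6,8] → ·
    (7,9)@(15, 19): e=[18,14,-12] → ·
    (8,9)@(17, 19): e=[22,6,-8] → ·
    (10,9)@(21, 19): e=[30,-10,0] → ·  [on edge]
  covered (3 px):
    · · · · · · · · · · ·
    · · · · · · · · · · ·
    · · · · · · · · · · ·
    · · · · · · · · · · ·
    · · · · · · · · · · ·
    · · · · · · · · · · ·
    · · · · · · · · · · ·
    · · · · · · · # · · ·
    · · · · · · · # # · ·
    · · · · · · · · · · ·
    · · · · · · · · · · ·
    · · · · · · · · · · ·
T1:
  2·area = 20
  edge (16, 14)→(22, 16): d=(6,2) right/bottom  bias=-1
  edge (22, 16)→(18, 18): d=(-4,2) right/bottom  bias=-1
  edge (18, 18)→(16, 14): d=(-2,-4) top-left  bias=+0
    (0,4)@(1, 9): e=[0,70,-50] → ·  [on edge]
    (3,5)@(7, 11): e=[0,50,-30] → ·  [on edge]
    (6,6)@(13, 13): e=[0,30,-10] → ·  [on edge]
    (8,7)@(17, 15): e=[4,14,2] → #
    (9,7)@(19, 15): e=[0,10,10] → ·  [on edge]
    (8,8)@(17, 17): e=[16,6,-2] → ·
    (9,8)@(19, 17): e=[12,2,6] → #
    (10,8)@(21, 17): e=[8,-2,14] → ·
    (9,9)@(19, 19): e=[24,-6,2] → ·
  covered (2 px):
    · · · · · · · · · · ·
    · · · · · · · · · · ·
    · · · · · · · · · · ·
    · · · · · · · · · · ·
    · · · · · · · · · · ·
    · · · · · · · · · · ·
    · · · · · · · · · · ·
    · · · · · · · · # · ·
    · · · · · · · · · # ·
    · · · · · · · · · · ·
    · · · · · · · · · · ·
    · · · · · · · · · · ·

Final: [2,6,12]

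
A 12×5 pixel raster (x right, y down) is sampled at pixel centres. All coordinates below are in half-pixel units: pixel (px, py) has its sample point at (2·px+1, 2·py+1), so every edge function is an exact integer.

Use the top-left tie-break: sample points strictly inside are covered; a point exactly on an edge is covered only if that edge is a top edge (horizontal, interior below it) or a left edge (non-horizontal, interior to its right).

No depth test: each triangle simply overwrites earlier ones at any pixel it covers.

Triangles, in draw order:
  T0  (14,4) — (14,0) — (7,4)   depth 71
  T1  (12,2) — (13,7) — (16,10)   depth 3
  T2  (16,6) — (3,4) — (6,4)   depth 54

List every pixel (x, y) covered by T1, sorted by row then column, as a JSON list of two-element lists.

T0:
  2·area = 28  (B↔C swapped to make it positive)
  edge (14, 4)→(7, 4): d=(-7,0) right/bottom  bias=-1
  edge (7, 4)→(14, 0): d=(7,-4) top-left  bias=+0
  edge (14, 0)→(14, 4): d=(0,4) right/bottom  bias=-1
    (6,0)@(13, 1): e=[21,3,4] → #
    (7,0)@(15, 1): e=[21,11,-4] → ·
    (4,1)@(9, 3): e=[7,1,20] → #
    (5,1)@(11, 3): e=[7,9,12] → #
    (7,1)@(15, 3): e=[7,25,-4] → ·
    (4,2)@(9, 5): e=[-7,15,20] → ·
    (5,2)@(11, 5): e=[-7,23,12] → ·
    (6,2)@(13, 5): e=[-7,31,4] → ·
  covered (4 px):
    · · · · · · # · · · · ·
    · · · · # # # · · · · ·
    · · · · · · · · · · · ·
    · · · · · · · · · · · ·
    · · · · · · · · · · · ·
T1:
  2·area = 12  (B↔C swapped to make it positive)
  edge (12, 2)→(16, 10): d=(4,8) right/bottom  bias=-1
  edge (16, 10)→(13, 7): d=(-3,-3) top-left  bias=+0
  edge (13, 7)→(12, 2): d=(-1,-5) top-left  bias=+0
    (3,0)@(7, 1): e=[36,0,-24] → ·  [on edge]
    (4,1)@(9, 3): e=[28,0,-16] → ·  [on edge]
    (5,2)@(11, 5): e=[20,0,-8] → ·  [on edge]
    (6,2)@(13, 5): e=[4,6,2] → #
    (7,2)@(15, 5): e=[-12,12,12] → ·
    (6,3)@(13, 7): e=[12,0,0] → #  [on edge]
    (7,3)@(15, 7): e=[-4,6,10] → ·
    (6,4)@(13, 9): e=[20,-6,-2] → ·
    (7,4)@(15, 9): e=[4,0,8] → #  [on edge]
    (8,4)@(17, 9): e=[-12,6,18] → ·
  covered (3 px):
    · · · · · · · · · · · ·
    · · · · · · · · · · · ·
    · · · · · · # · · · · ·
    · · · · · · # · · · · ·
    · · · · · · · # · · · ·
T2:
  2·area = 6
  edge (16, 6)→(3, 4): d=(-13,-2) top-left  bias=+0
  edge (3, 4)→(6, 4): d=(3,0) top-left  bias=+0
  edge (6, 4)→(16, 6): d=(10,2) right/bottom  bias=-1
    (0,1)@(1, 3): e=[9,-3,0] → ·  [on edge]
    (5,2)@(11, 5): e=[3,3,0] → ·  [on edge]
    (10,3)@(21, 7): e=[-3,9,0] → ·  [on edge]
  covered (0 px):
    · · · · · · · · · · · ·
    · · · · · · · · · · · ·
    · · · · · · · · · · · ·
    · · · · · · · · · · · ·
    · · · · · · · · · · · ·

Result: [[6,2],[6,3],[7,4]]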